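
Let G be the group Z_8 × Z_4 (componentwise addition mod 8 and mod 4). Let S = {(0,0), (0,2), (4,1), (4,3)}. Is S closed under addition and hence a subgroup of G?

Yes

|S| = 4 divides |G| = 32, consistent with Lagrange.
S contains the identity, every element's inverse is in S, and S is closed under +: it is a subgroup.
In fact S = ⟨(4,3)⟩.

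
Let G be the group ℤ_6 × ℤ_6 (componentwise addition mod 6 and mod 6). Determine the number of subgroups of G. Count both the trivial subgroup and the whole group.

30

|G| = 36, so by Lagrange every subgroup order divides 36. Divisors: 1, 2, 3, 4, 6, 9, 12, 18, 36.
Subgroups by order — order 1: 1; order 2: 3; order 3: 4; order 4: 1; order 6: 12; order 9: 1; order 12: 4; order 18: 3; order 36: 1.
Total: 1 + 3 + 4 + 1 + 12 + 1 + 4 + 3 + 1 = 30.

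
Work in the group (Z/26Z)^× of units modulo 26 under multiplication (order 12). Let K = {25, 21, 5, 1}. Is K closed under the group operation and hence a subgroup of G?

Yes

|K| = 4 divides |G| = 12, consistent with Lagrange.
K contains the identity, every element's inverse is in K, and K is closed under ·: it is a subgroup.
In fact K = ⟨21⟩.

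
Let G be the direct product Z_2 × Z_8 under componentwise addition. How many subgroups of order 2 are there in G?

3

|G| = 16 and 2 | 16, so subgroups of order 2 are possible by Lagrange.
The subgroups of order 2 are: {(0,0), (0,4)}; {(0,0), (1,0)}; {(0,0), (1,4)}.
So G has 3 subgroups of order 2.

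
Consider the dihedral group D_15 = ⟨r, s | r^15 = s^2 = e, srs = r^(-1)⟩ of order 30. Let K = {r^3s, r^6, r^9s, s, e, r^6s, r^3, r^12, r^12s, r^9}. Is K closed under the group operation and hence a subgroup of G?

|K| = 10 divides |G| = 30, consistent with Lagrange.
K contains the identity, every element's inverse is in K, and K is closed under ·: it is a subgroup.

Yes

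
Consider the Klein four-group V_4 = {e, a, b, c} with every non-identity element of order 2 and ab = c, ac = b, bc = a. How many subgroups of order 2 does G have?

3

|G| = 4 and 2 | 4, so subgroups of order 2 are possible by Lagrange.
The subgroups of order 2 are: {e, a}; {e, b}; {e, c}.
So G has 3 subgroups of order 2.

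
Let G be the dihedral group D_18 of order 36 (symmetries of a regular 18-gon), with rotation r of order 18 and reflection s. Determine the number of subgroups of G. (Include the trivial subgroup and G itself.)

|G| = 36, so by Lagrange every subgroup order divides 36. Divisors: 1, 2, 3, 4, 6, 9, 12, 18, 36.
Subgroups by order — order 1: 1; order 2: 19; order 3: 1; order 4: 9; order 6: 7; order 9: 1; order 12: 3; order 18: 3; order 36: 1.
Total: 1 + 19 + 1 + 9 + 7 + 1 + 3 + 3 + 1 = 45.

45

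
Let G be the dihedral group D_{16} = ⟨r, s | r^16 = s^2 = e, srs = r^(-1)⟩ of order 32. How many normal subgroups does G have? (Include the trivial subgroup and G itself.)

G has 36 subgroups. Checking conjugation-invariance by order — order 1: 1/1 normal; order 2: 1/17 normal; order 4: 1/9 normal; order 8: 1/5 normal; order 16: 3/3 normal; order 32: 1/1 normal.
Total normal subgroups: 8.

8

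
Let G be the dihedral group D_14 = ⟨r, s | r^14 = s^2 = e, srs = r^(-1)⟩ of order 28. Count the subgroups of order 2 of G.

|G| = 28 and 2 | 28, so subgroups of order 2 are possible by Lagrange.
The subgroups of order 2 are: {e, r^10s}; {e, r^11s}; {e, r^12s}; {e, r^13s}; … (15 in all).
So G has 15 subgroups of order 2.

15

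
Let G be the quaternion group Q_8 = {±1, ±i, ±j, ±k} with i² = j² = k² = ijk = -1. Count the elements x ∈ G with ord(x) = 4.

The elements of order 4 are: i, -i, j, -j, k, -k.
That's 6.

6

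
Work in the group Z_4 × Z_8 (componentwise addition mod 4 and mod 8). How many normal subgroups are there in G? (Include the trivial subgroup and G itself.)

22

G is abelian, so every subgroup is normal.
G has 22 subgroups in total, hence 22 normal subgroups.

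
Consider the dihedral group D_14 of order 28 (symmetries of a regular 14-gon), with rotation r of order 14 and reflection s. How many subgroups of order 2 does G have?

15

|G| = 28 and 2 | 28, so subgroups of order 2 are possible by Lagrange.
The subgroups of order 2 are: {e, r^10s}; {e, r^11s}; {e, r^12s}; {e, r^13s}; … (15 in all).
So G has 15 subgroups of order 2.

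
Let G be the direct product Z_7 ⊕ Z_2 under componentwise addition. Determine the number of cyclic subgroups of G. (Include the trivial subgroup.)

4

Each element a generates a cyclic subgroup ⟨a⟩; distinct elements may generate the same one (a cyclic group of order d has φ(d) generators).
Cyclic subgroups by order — order 1: 1; order 2: 1; order 7: 1; order 14: 1.
Total: 4.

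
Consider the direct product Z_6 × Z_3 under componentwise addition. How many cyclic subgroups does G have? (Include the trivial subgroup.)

10

A cyclic subgroup of order d is generated by each of its φ(d) elements of order d, so the cyclic subgroups of order d number (#elements of order d)/φ(d).
Cyclic subgroups by order — order 1: 1; order 2: 1; order 3: 4; order 6: 4.
Total: 10.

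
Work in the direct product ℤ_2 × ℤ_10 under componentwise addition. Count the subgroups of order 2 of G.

3

|G| = 20 and 2 | 20, so subgroups of order 2 are possible by Lagrange.
The subgroups of order 2 are: {(0,0), (0,5)}; {(0,0), (1,0)}; {(0,0), (1,5)}.
So G has 3 subgroups of order 2.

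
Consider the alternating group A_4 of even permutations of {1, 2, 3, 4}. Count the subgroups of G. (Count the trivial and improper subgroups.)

|G| = 12, so by Lagrange every subgroup order divides 12. Divisors: 1, 2, 3, 4, 6, 12.
Subgroups by order — order 1: 1; order 2: 3; order 3: 4; order 4: 1; order 6: 0; order 12: 1.
Total: 1 + 3 + 4 + 1 + 0 + 1 = 10.

10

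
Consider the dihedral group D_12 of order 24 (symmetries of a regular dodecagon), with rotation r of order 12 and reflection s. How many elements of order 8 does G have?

0

No element of G has order 8 (even though 8 | 24).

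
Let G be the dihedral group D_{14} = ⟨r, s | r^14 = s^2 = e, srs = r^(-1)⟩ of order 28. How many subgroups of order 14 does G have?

3

|G| = 28 and 14 | 28, so subgroups of order 14 are possible by Lagrange.
The subgroups of order 14 are: {e, r, r^2, r^3, r^4, r^5, r^6, r^7, r^8, r^9, r^10, r^11, r^12, r^13}; {e, r^2, r^4, r^6, r^8, r^10, r^12, s, r^2s, r^4s, r^6s, r^8s, r^10s, r^12s}; {e, r^2, r^4, r^6, r^8, r^10, r^12, rs, r^3s, r^5s, r^7s, r^9s, r^11s, r^13s}.
So G has 3 subgroups of order 14.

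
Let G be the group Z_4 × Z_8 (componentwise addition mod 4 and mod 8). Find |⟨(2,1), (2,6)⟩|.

|⟨(2,1)⟩| = 8 and |⟨(2,6)⟩| = 4, so |H| is a multiple of lcm(8, 4) = 8 and divides |G| = 32.
Closing under the operation: H = {(0,0), (0,1), (0,2), (0,3), (0,4), (0,5), (0,6), (0,7), (2,0), (2,1), (2,2), (2,3), (2,4), (2,5), (2,6), (2,7)}, so |H| = 16.

16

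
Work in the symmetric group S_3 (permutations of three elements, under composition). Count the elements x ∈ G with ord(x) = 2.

3

The elements of order 2 are: (2 3), (1 2), (1 3).
That's 3.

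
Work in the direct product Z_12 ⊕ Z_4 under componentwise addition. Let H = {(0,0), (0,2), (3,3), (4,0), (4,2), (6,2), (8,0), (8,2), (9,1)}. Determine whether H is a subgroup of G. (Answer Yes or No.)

No

|H| = 9 does not divide |G| = 48, so by Lagrange H is not a subgroup.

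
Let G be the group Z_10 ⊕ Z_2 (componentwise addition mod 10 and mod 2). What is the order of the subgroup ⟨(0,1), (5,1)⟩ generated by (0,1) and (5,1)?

|⟨(0,1)⟩| = 2 and |⟨(5,1)⟩| = 2, so |H| is a multiple of lcm(2, 2) = 2 and divides |G| = 20.
Closing under the operation: H = {(0,0), (0,1), (5,0), (5,1)}, so |H| = 4.

4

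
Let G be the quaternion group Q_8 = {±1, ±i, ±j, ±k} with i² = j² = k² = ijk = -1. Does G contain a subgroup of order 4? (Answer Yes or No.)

4 | 8. A subgroup of order 4 is {1, -1, i, -i}.

Yes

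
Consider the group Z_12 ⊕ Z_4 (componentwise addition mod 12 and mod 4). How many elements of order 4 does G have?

12

An element (a,b) has order lcm(ord(a), ord(b)); count pairs with lcm equal to 4.
Enumerating gives 12 such elements.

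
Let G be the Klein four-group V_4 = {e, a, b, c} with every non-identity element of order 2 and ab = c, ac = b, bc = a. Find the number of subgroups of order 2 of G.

3

|G| = 4 and 2 | 4, so subgroups of order 2 are possible by Lagrange.
The subgroups of order 2 are: {e, a}; {e, b}; {e, c}.
So G has 3 subgroups of order 2.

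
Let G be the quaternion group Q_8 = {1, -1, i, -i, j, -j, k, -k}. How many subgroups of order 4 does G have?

3

|G| = 8 and 4 | 8, so subgroups of order 4 are possible by Lagrange.
The subgroups of order 4 are: {1, -1, i, -i}; {1, -1, j, -j}; {1, -1, k, -k}.
So G has 3 subgroups of order 4.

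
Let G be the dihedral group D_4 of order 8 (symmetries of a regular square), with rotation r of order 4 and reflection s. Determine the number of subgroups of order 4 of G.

|G| = 8 and 4 | 8, so subgroups of order 4 are possible by Lagrange.
The subgroups of order 4 are: {e, r, r^2, r^3}; {e, r^2, s, r^2s}; {e, r^2, rs, r^3s}.
So G has 3 subgroups of order 4.

3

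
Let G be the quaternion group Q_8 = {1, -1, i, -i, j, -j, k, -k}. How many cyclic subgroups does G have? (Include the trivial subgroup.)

5

A cyclic subgroup of order d is generated by each of its φ(d) elements of order d, so the cyclic subgroups of order d number (#elements of order d)/φ(d).
Cyclic subgroups by order — order 1: 1; order 2: 1; order 4: 3.
Total: 5.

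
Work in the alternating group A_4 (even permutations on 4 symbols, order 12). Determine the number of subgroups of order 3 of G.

4

|G| = 12 and 3 | 12, so subgroups of order 3 are possible by Lagrange.
The subgroups of order 3 are: {e, (1 2 3), (1 3 2)}; {e, (1 2 4), (1 4 2)}; {e, (1 3 4), (1 4 3)}; {e, (2 3 4), (2 4 3)}.
So G has 4 subgroups of order 3.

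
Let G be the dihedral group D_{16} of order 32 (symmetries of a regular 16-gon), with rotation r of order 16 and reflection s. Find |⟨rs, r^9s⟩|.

4

|⟨rs⟩| = 2 and |⟨r^9s⟩| = 2, so |H| is a multiple of lcm(2, 2) = 2 and divides |G| = 32.
Closing under the operation: H = {e, r^8, rs, r^9s}, so |H| = 4.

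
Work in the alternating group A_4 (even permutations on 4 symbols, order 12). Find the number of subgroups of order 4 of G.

1

|G| = 12 and 4 | 12, so subgroups of order 4 are possible by Lagrange.
The subgroups of order 4 are: {e, (1 2)(3 4), (1 3)(2 4), (1 4)(2 3)}.
So G has 1 subgroup of order 4.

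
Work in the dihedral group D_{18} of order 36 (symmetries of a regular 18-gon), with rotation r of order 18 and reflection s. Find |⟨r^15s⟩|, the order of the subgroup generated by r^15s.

Computing powers of r^15s: the smallest k with (r^15s)^k = e is k = 2.

2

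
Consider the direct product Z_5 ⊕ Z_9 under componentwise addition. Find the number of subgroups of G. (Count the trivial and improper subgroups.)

6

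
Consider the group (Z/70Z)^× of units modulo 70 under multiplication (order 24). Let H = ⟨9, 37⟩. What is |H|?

12

|⟨9⟩| = 6 and |⟨37⟩| = 12, so |H| is a multiple of lcm(6, 12) = 12 and divides |G| = 24.
Closing under the operation: H = {1, 9, 11, 23, 29, 37, 39, 43, 51, 53, 57, 67}, so |H| = 12.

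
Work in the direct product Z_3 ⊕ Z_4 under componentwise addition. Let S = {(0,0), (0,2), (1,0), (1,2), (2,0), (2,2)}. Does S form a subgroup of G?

|S| = 6 divides |G| = 12, consistent with Lagrange.
S contains the identity, every element's inverse is in S, and S is closed under +: it is a subgroup.
In fact S = ⟨(1,2)⟩.

Yes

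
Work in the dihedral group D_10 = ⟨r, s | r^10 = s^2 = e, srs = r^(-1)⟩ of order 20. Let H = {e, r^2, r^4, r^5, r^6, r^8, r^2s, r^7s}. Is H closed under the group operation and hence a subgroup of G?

No

|H| = 8 does not divide |G| = 20, so by Lagrange H is not a subgroup.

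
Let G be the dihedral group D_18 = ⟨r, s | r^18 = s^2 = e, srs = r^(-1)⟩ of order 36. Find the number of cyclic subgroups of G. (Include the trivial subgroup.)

24

Group the elements of G by the cyclic subgroup they generate; each cyclic subgroup of order d accounts for φ(d) elements.
Cyclic subgroups by order — order 1: 1; order 2: 19; order 3: 1; order 6: 1; order 9: 1; order 18: 1.
Total: 24.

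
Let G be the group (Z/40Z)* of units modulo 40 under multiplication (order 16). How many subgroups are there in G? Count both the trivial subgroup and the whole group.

27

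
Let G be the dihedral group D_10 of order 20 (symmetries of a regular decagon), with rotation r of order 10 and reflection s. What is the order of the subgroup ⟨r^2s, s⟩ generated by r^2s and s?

10

|⟨r^2s⟩| = 2 and |⟨s⟩| = 2, so |H| is a multiple of lcm(2, 2) = 2 and divides |G| = 20.
Closing under the operation: H = {e, r^2, r^4, r^6, r^8, s, r^2s, r^4s, r^6s, r^8s}, so |H| = 10.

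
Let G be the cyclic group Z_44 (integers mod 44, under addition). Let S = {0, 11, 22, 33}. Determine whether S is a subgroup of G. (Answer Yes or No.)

|S| = 4 divides |G| = 44, consistent with Lagrange.
S contains the identity, every element's inverse is in S, and S is closed under +: it is a subgroup.
In fact S = ⟨33⟩.

Yes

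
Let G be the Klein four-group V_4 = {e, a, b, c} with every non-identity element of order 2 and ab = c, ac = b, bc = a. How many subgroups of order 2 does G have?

|G| = 4 and 2 | 4, so subgroups of order 2 are possible by Lagrange.
The subgroups of order 2 are: {e, a}; {e, b}; {e, c}.
So G has 3 subgroups of order 2.

3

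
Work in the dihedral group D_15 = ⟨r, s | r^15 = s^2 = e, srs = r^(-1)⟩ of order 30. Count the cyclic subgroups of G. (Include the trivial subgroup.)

A cyclic subgroup of order d is generated by each of its φ(d) elements of order d, so the cyclic subgroups of order d number (#elements of order d)/φ(d).
Cyclic subgroups by order — order 1: 1; order 2: 15; order 3: 1; order 5: 1; order 15: 1.
Total: 19.

19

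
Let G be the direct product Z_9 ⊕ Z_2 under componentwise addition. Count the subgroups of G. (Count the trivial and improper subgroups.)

6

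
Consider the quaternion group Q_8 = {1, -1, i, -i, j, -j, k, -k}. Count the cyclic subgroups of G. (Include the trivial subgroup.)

A cyclic subgroup of order d is generated by each of its φ(d) elements of order d, so the cyclic subgroups of order d number (#elements of order d)/φ(d).
Cyclic subgroups by order — order 1: 1; order 2: 1; order 4: 3.
Total: 5.

5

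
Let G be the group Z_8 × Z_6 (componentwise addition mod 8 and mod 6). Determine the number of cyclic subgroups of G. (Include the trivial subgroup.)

A cyclic subgroup of order d is generated by each of its φ(d) elements of order d, so the cyclic subgroups of order d number (#elements of order d)/φ(d).
Cyclic subgroups by order — order 1: 1; order 2: 3; order 3: 1; order 4: 2; order 6: 3; order 8: 2; order 12: 2; order 24: 2.
Total: 16.

16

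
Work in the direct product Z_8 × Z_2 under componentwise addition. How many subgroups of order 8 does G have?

|G| = 16 and 8 | 16, so subgroups of order 8 are possible by Lagrange.
The subgroups of order 8 are: {(0,0), (0,1), (2,0), (2,1), (4,0), (4,1), (6,0), (6,1)}; {(0,0), (1,0), (2,0), (3,0), (4,0), (5,0), (6,0), (7,0)}; {(0,0), (1,1), (2,0), (3,1), (4,0), (5,1), (6,0), (7,1)}.
So G has 3 subgroups of order 8.

3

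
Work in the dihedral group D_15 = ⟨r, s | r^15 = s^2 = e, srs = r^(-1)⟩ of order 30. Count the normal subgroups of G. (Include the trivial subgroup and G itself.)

5

G has 28 subgroups. Checking conjugation-invariance by order — order 1: 1/1 normal; order 2: 0/15 normal; order 3: 1/1 normal; order 5: 1/1 normal; order 6: 0/5 normal; order 10: 0/3 normal; order 15: 1/1 normal; order 30: 1/1 normal.
Total normal subgroups: 5.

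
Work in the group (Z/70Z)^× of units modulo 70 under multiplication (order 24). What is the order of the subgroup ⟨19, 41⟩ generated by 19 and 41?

|⟨19⟩| = 6 and |⟨41⟩| = 2, so |H| is a multiple of lcm(6, 2) = 6 and divides |G| = 24.
Closing under the operation: H = {1, 9, 11, 19, 29, 31, 39, 41, 51, 59, 61, 69}, so |H| = 12.

12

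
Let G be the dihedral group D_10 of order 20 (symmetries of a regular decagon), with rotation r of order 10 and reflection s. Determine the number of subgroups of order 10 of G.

|G| = 20 and 10 | 20, so subgroups of order 10 are possible by Lagrange.
The subgroups of order 10 are: {e, r, r^2, r^3, r^4, r^5, r^6, r^7, r^8, r^9}; {e, r^2, r^4, r^6, r^8, s, r^2s, r^4s, r^6s, r^8s}; {e, r^2, r^4, r^6, r^8, rs, r^3s, r^5s, r^7s, r^9s}.
So G has 3 subgroups of order 10.

3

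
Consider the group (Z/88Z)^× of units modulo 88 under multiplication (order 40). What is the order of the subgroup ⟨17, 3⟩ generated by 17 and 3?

20

|⟨17⟩| = 10 and |⟨3⟩| = 10, so |H| is a multiple of lcm(10, 10) = 10 and divides |G| = 40.
Closing under the operation: H = {1, 3, 9, 17, 19, 25, 27, 35, 41, 43, 49, 51, 57, 59, 65, 67, 73, 75, 81, 83}, so |H| = 20.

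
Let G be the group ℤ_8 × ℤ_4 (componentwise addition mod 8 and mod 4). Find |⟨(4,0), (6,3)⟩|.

8

|⟨(4,0)⟩| = 2 and |⟨(6,3)⟩| = 4, so |H| is a multiple of lcm(2, 4) = 4 and divides |G| = 32.
Closing under the operation: H = {(0,0), (0,2), (2,1), (2,3), (4,0), (4,2), (6,1), (6,3)}, so |H| = 8.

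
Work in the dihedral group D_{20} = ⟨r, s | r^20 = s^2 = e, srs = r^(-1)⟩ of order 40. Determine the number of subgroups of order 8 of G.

5

|G| = 40 and 8 | 40, so subgroups of order 8 are possible by Lagrange.
The subgroups of order 8 are: {e, r^5, r^10, r^15, s, r^5s, r^10s, r^15s}; {e, r^5, r^10, r^15, rs, r^6s, r^11s, r^16s}; {e, r^5, r^10, r^15, r^2s, r^7s, r^12s, r^17s}; {e, r^5, r^10, r^15, r^3s, r^8s, r^13s, r^18s}; … (5 in all).
So G has 5 subgroups of order 8.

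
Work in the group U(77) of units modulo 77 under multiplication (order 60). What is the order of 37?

15

Compute successive powers of 37 mod 77: 37, 60, 64, 58, 67, 15, 16, 53, …; 37^15 ≡ 1 (mod 77).
So |⟨37⟩| = 15.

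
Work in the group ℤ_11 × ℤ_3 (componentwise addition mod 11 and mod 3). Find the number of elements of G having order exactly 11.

An element (a,b) has order lcm(ord(a), ord(b)); count pairs with lcm equal to 11.
Enumerating gives 10 such elements.

10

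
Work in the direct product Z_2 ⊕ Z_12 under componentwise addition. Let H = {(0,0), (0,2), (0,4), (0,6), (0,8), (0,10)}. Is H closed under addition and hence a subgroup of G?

Yes

|H| = 6 divides |G| = 24, consistent with Lagrange.
H contains the identity, every element's inverse is in H, and H is closed under +: it is a subgroup.
In fact H = ⟨(0,2)⟩.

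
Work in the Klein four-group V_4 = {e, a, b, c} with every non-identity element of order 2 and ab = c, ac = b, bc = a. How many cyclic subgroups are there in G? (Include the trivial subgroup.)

4

Each element a generates a cyclic subgroup ⟨a⟩; distinct elements may generate the same one (a cyclic group of order d has φ(d) generators).
Cyclic subgroups by order — order 1: 1; order 2: 3.
Total: 4.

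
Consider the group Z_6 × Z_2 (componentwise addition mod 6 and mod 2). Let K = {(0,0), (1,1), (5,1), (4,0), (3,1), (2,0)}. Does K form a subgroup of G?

Yes

|K| = 6 divides |G| = 12, consistent with Lagrange.
K contains the identity, every element's inverse is in K, and K is closed under +: it is a subgroup.
In fact K = ⟨(1,1)⟩.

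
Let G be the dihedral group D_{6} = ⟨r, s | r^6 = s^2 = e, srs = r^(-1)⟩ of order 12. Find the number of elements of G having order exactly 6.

2

The elements of order 6 are: r, r^5.
That's 2.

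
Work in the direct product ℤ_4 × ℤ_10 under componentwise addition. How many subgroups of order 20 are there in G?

|G| = 40 and 20 | 40, so subgroups of order 20 are possible by Lagrange.
The subgroups of order 20 are: {(0,0), (0,1), (0,2), (0,3), (0,4), (0,5), (0,6), (0,7), (0,8), (0,9), (2,0), (2,1), (2,2), (2,3), (2,4), (2,5), (2,6), (2,7), (2,8), (2,9)}; {(0,0), (0,2), (0,4), (0,6), (0,8), (1,0), (1,2), (1,4), (1,6), (1,8), (2,0), (2,2), (2,4), (2,6), (2,8), (3,0), (3,2), (3,4), (3,6), (3,8)}; {(0,0), (0,2), (0,4), (0,6), (0,8), (1,1), (1,3), (1,5), (1,7), (1,9), (2,0), (2,2), (2,4), (2,6), (2,8), (3,1), (3,3), (3,5), (3,7), (3,9)}.
So G has 3 subgroups of order 20.

3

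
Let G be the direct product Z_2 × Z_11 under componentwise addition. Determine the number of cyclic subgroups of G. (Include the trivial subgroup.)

A cyclic subgroup of order d is generated by each of its φ(d) elements of order d, so the cyclic subgroups of order d number (#elements of order d)/φ(d).
Cyclic subgroups by order — order 1: 1; order 2: 1; order 11: 1; order 22: 1.
Total: 4.

4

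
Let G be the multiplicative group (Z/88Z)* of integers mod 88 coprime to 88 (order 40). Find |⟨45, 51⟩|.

|⟨45⟩| = 2 and |⟨51⟩| = 10, so |H| is a multiple of lcm(2, 10) = 10 and divides |G| = 40.
Closing under the operation: H = {1, 5, 7, 9, 19, 25, 35, 37, 39, 43, 45, 49, 51, 53, 63, 69, 79, 81, 83, 87}, so |H| = 20.

20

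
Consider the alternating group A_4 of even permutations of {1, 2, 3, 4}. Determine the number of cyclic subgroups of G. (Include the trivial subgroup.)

8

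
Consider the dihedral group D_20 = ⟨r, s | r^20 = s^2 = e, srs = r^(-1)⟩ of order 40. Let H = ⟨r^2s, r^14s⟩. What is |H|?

10

|⟨r^2s⟩| = 2 and |⟨r^14s⟩| = 2, so |H| is a multiple of lcm(2, 2) = 2 and divides |G| = 40.
Closing under the operation: H = {e, r^4, r^8, r^12, r^16, r^2s, r^6s, r^10s, r^14s, r^18s}, so |H| = 10.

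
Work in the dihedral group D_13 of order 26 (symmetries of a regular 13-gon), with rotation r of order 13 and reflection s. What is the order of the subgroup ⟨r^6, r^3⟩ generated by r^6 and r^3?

|⟨r^6⟩| = 13 and |⟨r^3⟩| = 13, so |H| is a multiple of lcm(13, 13) = 13 and divides |G| = 26.
Closing under the operation: H = {e, r, r^2, r^3, r^4, r^5, r^6, r^7, r^8, r^9, r^10, r^11, r^12}, so |H| = 13.

13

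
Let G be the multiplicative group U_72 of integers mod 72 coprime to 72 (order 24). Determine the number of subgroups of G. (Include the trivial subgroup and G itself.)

32

|G| = 24, so by Lagrange every subgroup order divides 24. Divisors: 1, 2, 3, 4, 6, 8, 12, 24.
Subgroups by order — order 1: 1; order 2: 7; order 3: 1; order 4: 7; order 6: 7; order 8: 1; order 12: 7; order 24: 1.
Total: 1 + 7 + 1 + 7 + 7 + 1 + 7 + 1 = 32.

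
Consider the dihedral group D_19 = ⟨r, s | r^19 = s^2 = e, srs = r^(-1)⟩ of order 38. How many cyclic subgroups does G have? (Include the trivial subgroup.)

21

Each element a generates a cyclic subgroup ⟨a⟩; distinct elements may generate the same one (a cyclic group of order d has φ(d) generators).
Cyclic subgroups by order — order 1: 1; order 2: 19; order 19: 1.
Total: 21.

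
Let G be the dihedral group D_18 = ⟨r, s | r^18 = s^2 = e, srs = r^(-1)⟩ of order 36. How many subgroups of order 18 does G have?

|G| = 36 and 18 | 36, so subgroups of order 18 are possible by Lagrange.
The subgroups of order 18 are: {e, r, r^2, r^3, r^4, r^5, r^6, r^7, r^8, r^9, r^10, r^11, r^12, r^13, r^14, r^15, r^16, r^17}; {e, r^2, r^4, r^6, r^8, r^10, r^12, r^14, r^16, s, r^2s, r^4s, r^6s, r^8s, r^10s, r^12s, r^14s, r^16s}; {e, r^2, r^4, r^6, r^8, r^10, r^12, r^14, r^16, rs, r^3s, r^5s, r^7s, r^9s, r^11s, r^13s, r^15s, r^17s}.
So G has 3 subgroups of order 18.

3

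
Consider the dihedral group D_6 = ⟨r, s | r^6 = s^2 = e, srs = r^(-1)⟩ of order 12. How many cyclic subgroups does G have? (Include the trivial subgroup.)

10

A cyclic subgroup of order d is generated by each of its φ(d) elements of order d, so the cyclic subgroups of order d number (#elements of order d)/φ(d).
Cyclic subgroups by order — order 1: 1; order 2: 7; order 3: 1; order 6: 1.
Total: 10.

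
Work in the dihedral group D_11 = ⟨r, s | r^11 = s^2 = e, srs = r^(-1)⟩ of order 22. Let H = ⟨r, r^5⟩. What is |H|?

11

|⟨r⟩| = 11 and |⟨r^5⟩| = 11, so |H| is a multiple of lcm(11, 11) = 11 and divides |G| = 22.
Closing under the operation: H = {e, r, r^2, r^3, r^4, r^5, r^6, r^7, r^8, r^9, r^10}, so |H| = 11.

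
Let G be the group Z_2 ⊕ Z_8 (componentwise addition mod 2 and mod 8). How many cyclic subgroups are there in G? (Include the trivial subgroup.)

8

Each element a generates a cyclic subgroup ⟨a⟩; distinct elements may generate the same one (a cyclic group of order d has φ(d) generators).
Cyclic subgroups by order — order 1: 1; order 2: 3; order 4: 2; order 8: 2.
Total: 8.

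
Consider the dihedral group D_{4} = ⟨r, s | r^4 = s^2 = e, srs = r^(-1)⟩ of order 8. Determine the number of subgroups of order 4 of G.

3

|G| = 8 and 4 | 8, so subgroups of order 4 are possible by Lagrange.
The subgroups of order 4 are: {e, r, r^2, r^3}; {e, r^2, s, r^2s}; {e, r^2, rs, r^3s}.
So G has 3 subgroups of order 4.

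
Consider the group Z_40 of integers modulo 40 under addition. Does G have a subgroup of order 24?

24 does not divide |G| = 40, so by Lagrange no subgroup of order 24 exists.

No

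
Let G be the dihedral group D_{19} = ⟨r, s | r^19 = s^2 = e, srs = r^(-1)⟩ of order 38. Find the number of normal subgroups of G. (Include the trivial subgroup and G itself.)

3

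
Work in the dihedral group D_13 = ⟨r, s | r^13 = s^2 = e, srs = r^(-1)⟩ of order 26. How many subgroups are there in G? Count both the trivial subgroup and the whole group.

|G| = 26, so by Lagrange every subgroup order divides 26. Divisors: 1, 2, 13, 26.
Subgroups by order — order 1: 1; order 2: 13; order 13: 1; order 26: 1.
Total: 1 + 13 + 1 + 1 = 16.

16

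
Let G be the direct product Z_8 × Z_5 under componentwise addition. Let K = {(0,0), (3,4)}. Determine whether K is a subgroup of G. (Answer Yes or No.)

No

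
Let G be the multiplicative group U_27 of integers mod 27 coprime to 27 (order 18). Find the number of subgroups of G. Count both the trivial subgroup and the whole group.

|G| = 18, so by Lagrange every subgroup order divides 18. Divisors: 1, 2, 3, 6, 9, 18.
Subgroups by order — order 1: 1; order 2: 1; order 3: 1; order 6: 1; order 9: 1; order 18: 1.
Total: 1 + 1 + 1 + 1 + 1 + 1 = 6.

6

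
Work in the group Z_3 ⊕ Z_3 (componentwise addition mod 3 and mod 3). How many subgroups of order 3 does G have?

4

|G| = 9 and 3 | 9, so subgroups of order 3 are possible by Lagrange.
The subgroups of order 3 are: {(0,0), (0,1), (0,2)}; {(0,0), (1,0), (2,0)}; {(0,0), (1,1), (2,2)}; {(0,0), (1,2), (2,1)}.
So G has 4 subgroups of order 3.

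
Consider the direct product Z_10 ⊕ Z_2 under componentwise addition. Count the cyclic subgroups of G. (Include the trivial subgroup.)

8

Group the elements of G by the cyclic subgroup they generate; each cyclic subgroup of order d accounts for φ(d) elements.
Cyclic subgroups by order — order 1: 1; order 2: 3; order 5: 1; order 10: 3.
Total: 8.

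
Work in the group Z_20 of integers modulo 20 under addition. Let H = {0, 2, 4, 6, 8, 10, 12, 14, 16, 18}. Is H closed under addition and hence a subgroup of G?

|H| = 10 divides |G| = 20, consistent with Lagrange.
H contains the identity, every element's inverse is in H, and H is closed under +: it is a subgroup.
In fact H = ⟨2⟩.

Yes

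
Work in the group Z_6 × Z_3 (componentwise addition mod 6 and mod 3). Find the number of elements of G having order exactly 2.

1

An element (a,b) has order lcm(ord(a), ord(b)); count pairs with lcm equal to 2.
Enumerating gives 1 such elements.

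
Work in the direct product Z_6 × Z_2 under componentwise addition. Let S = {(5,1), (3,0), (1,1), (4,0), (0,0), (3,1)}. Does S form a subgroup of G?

(4,0) ∈ S but its inverse (2,0) ∉ S, so S is not a subgroup.

No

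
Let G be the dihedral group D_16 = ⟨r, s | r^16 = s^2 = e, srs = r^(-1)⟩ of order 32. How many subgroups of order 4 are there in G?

|G| = 32 and 4 | 32, so subgroups of order 4 are possible by Lagrange.
The subgroups of order 4 are: {e, r^8, r^2s, r^10s}; {e, r^8, r^3s, r^11s}; {e, r^4, r^8, r^12}; {e, r^8, r^4s, r^12s}; … (9 in all).
So G has 9 subgroups of order 4.

9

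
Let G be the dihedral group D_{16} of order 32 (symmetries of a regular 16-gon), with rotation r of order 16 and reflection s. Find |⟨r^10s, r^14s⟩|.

|⟨r^10s⟩| = 2 and |⟨r^14s⟩| = 2, so |H| is a multiple of lcm(2, 2) = 2 and divides |G| = 32.
Closing under the operation: H = {e, r^4, r^8, r^12, r^2s, r^6s, r^10s, r^14s}, so |H| = 8.

8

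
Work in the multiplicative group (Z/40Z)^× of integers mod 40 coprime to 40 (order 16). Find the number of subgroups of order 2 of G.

|G| = 16 and 2 | 16, so subgroups of order 2 are possible by Lagrange.
The subgroups of order 2 are: {1, 11}; {1, 19}; {1, 21}; {1, 29}; … (7 in all).
So G has 7 subgroups of order 2.

7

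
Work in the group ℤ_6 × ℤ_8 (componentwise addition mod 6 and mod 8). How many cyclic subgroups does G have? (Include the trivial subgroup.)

16

A cyclic subgroup of order d is generated by each of its φ(d) elements of order d, so the cyclic subgroups of order d number (#elements of order d)/φ(d).
Cyclic subgroups by order — order 1: 1; order 2: 3; order 3: 1; order 4: 2; order 6: 3; order 8: 2; order 12: 2; order 24: 2.
Total: 16.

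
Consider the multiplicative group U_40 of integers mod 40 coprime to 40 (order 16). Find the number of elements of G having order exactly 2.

7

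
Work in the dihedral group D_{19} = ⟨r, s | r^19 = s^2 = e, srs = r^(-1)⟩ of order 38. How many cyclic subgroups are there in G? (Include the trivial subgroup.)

Group the elements of G by the cyclic subgroup they generate; each cyclic subgroup of order d accounts for φ(d) elements.
Cyclic subgroups by order — order 1: 1; order 2: 19; order 19: 1.
Total: 21.

21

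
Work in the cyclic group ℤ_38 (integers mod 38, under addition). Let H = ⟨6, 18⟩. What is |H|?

|⟨6⟩| = 19 and |⟨18⟩| = 19, so |H| is a multiple of lcm(19, 19) = 19 and divides |G| = 38.
Closing under the operation: H = {0, 2, 4, 6, 8, 10, 12, 14, 16, 18, 20, 22, 24, 26, 28, 30, 32, 34, 36}, so |H| = 19.

19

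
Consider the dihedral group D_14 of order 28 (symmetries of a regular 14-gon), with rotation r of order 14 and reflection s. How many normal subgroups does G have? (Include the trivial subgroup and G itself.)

7

G has 28 subgroups. Checking conjugation-invariance by order — order 1: 1/1 normal; order 2: 1/15 normal; order 4: 0/7 normal; order 7: 1/1 normal; order 14: 3/3 normal; order 28: 1/1 normal.
Total normal subgroups: 7.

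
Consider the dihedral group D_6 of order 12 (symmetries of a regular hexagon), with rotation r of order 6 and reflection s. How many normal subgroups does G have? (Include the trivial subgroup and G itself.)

7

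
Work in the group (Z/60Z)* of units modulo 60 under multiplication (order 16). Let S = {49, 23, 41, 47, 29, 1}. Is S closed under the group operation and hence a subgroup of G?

No

|S| = 6 does not divide |G| = 16, so by Lagrange S is not a subgroup.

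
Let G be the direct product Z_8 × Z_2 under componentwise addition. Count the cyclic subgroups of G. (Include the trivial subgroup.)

8

Group the elements of G by the cyclic subgroup they generate; each cyclic subgroup of order d accounts for φ(d) elements.
Cyclic subgroups by order — order 1: 1; order 2: 3; order 4: 2; order 8: 2.
Total: 8.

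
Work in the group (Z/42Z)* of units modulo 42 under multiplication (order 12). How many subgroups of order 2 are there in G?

3

|G| = 12 and 2 | 12, so subgroups of order 2 are possible by Lagrange.
The subgroups of order 2 are: {1, 13}; {1, 29}; {1, 41}.
So G has 3 subgroups of order 2.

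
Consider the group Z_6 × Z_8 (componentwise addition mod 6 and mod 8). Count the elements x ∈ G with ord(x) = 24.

16

An element (a,b) has order lcm(ord(a), ord(b)); count pairs with lcm equal to 24.
Enumerating gives 16 such elements.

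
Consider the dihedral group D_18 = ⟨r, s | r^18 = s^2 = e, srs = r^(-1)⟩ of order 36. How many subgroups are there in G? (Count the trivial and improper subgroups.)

45

|G| = 36, so by Lagrange every subgroup order divides 36. Divisors: 1, 2, 3, 4, 6, 9, 12, 18, 36.
Subgroups by order — order 1: 1; order 2: 19; order 3: 1; order 4: 9; order 6: 7; order 9: 1; order 12: 3; order 18: 3; order 36: 1.
Total: 1 + 19 + 1 + 9 + 7 + 1 + 3 + 3 + 1 = 45.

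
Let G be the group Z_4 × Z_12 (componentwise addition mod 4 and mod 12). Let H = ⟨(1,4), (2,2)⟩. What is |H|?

24

|⟨(1,4)⟩| = 12 and |⟨(2,2)⟩| = 6, so |H| is a multiple of lcm(12, 6) = 12 and divides |G| = 48.
Closing under the operation: H = {(0,0), (0,2), (0,4), (0,6), (0,8), (0,10), (1,0), (1,2), (1,4), (1,6), (1,8), (1,10), (2,0), (2,2), (2,4), (2,6), (2,8), (2,10), (3,0), (3,2), (3,4), (3,6), (3,8), (3,10)}, so |H| = 24.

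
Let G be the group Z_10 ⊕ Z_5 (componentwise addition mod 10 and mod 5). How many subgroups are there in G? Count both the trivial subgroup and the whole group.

|G| = 50, so by Lagrange every subgroup order divides 50. Divisors: 1, 2, 5, 10, 25, 50.
Subgroups by order — order 1: 1; order 2: 1; order 5: 6; order 10: 6; order 25: 1; order 50: 1.
Total: 1 + 1 + 6 + 6 + 1 + 1 = 16.

16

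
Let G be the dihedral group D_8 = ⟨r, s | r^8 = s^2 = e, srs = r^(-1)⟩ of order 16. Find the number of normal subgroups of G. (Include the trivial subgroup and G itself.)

G has 19 subgroups. Checking conjugation-invariance by order — order 1: 1/1 normal; order 2: 1/9 normal; order 4: 1/5 normal; order 8: 3/3 normal; order 16: 1/1 normal.
Total normal subgroups: 7.

7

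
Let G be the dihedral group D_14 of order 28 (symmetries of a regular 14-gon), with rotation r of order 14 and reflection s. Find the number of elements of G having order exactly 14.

6

The elements of order 14 are: r, r^3, r^5, r^9, r^11, r^13.
That's 6.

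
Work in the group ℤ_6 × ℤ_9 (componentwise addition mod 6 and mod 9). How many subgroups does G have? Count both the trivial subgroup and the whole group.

20

|G| = 54, so by Lagrange every subgroup order divides 54. Divisors: 1, 2, 3, 6, 9, 18, 27, 54.
Subgroups by order — order 1: 1; order 2: 1; order 3: 4; order 6: 4; order 9: 4; order 18: 4; order 27: 1; order 54: 1.
Total: 1 + 1 + 4 + 4 + 4 + 4 + 1 + 1 = 20.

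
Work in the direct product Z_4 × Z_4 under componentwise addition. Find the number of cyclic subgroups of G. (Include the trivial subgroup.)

Group the elements of G by the cyclic subgroup they generate; each cyclic subgroup of order d accounts for φ(d) elements.
Cyclic subgroups by order — order 1: 1; order 2: 3; order 4: 6.
Total: 10.

10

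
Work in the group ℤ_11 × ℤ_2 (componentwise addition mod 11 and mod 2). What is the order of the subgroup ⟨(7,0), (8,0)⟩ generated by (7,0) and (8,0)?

|⟨(7,0)⟩| = 11 and |⟨(8,0)⟩| = 11, so |H| is a multiple of lcm(11, 11) = 11 and divides |G| = 22.
Closing under the operation: H = {(0,0), (1,0), (2,0), (3,0), (4,0), (5,0), (6,0), (7,0), (8,0), (9,0), (10,0)}, so |H| = 11.

11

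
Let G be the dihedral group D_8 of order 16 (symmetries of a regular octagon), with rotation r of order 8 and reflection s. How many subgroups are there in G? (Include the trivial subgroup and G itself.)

19

|G| = 16, so by Lagrange every subgroup order divides 16. Divisors: 1, 2, 4, 8, 16.
Subgroups by order — order 1: 1; order 2: 9; order 4: 5; order 8: 3; order 16: 1.
Total: 1 + 9 + 5 + 3 + 1 = 19.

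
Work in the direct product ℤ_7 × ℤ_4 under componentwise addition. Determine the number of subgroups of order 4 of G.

|G| = 28 and 4 | 28, so subgroups of order 4 are possible by Lagrange.
The subgroups of order 4 are: {(0,0), (0,1), (0,2), (0,3)}.
So G has 1 subgroup of order 4.

1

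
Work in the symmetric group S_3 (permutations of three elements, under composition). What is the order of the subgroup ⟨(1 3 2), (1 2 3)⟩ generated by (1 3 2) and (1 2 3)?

3

|⟨(1 3 2)⟩| = 3 and |⟨(1 2 3)⟩| = 3, so |H| is a multiple of lcm(3, 3) = 3 and divides |G| = 6.
Closing under the operation: H = {e, (1 2 3), (1 3 2)}, so |H| = 3.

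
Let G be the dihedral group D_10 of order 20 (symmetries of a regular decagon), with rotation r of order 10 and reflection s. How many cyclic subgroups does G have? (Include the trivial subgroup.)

14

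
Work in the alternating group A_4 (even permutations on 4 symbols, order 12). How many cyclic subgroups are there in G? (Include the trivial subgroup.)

8

Group the elements of G by the cyclic subgroup they generate; each cyclic subgroup of order d accounts for φ(d) elements.
Cyclic subgroups by order — order 1: 1; order 2: 3; order 3: 4.
Total: 8.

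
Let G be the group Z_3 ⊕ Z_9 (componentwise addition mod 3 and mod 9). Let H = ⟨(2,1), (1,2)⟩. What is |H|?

9

|⟨(2,1)⟩| = 9 and |⟨(1,2)⟩| = 9, so |H| is a multiple of lcm(9, 9) = 9 and divides |G| = 27.
Closing under the operation: H = {(0,0), (0,3), (0,6), (1,2), (1,5), (1,8), (2,1), (2,4), (2,7)}, so |H| = 9.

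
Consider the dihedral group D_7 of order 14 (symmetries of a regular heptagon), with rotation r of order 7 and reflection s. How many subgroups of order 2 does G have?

7

|G| = 14 and 2 | 14, so subgroups of order 2 are possible by Lagrange.
The subgroups of order 2 are: {e, r^2s}; {e, r^3s}; {e, r^4s}; {e, r^5s}; … (7 in all).
So G has 7 subgroups of order 2.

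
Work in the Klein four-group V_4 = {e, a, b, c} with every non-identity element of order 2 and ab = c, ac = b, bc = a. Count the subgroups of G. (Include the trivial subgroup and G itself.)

|G| = 4, so by Lagrange every subgroup order divides 4. Divisors: 1, 2, 4.
Subgroups by order — order 1: 1; order 2: 3; order 4: 1.
Total: 1 + 3 + 1 = 5.

5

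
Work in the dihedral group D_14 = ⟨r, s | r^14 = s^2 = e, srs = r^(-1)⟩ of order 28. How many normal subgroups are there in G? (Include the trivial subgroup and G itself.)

7

G has 28 subgroups. Checking conjugation-invariance by order — order 1: 1/1 normal; order 2: 1/15 normal; order 4: 0/7 normal; order 7: 1/1 normal; order 14: 3/3 normal; order 28: 1/1 normal.
Total normal subgroups: 7.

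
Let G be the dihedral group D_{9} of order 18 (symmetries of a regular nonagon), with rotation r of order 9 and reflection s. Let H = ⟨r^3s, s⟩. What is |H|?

|⟨r^3s⟩| = 2 and |⟨s⟩| = 2, so |H| is a multiple of lcm(2, 2) = 2 and divides |G| = 18.
Closing under the operation: H = {e, r^3, r^6, s, r^3s, r^6s}, so |H| = 6.

6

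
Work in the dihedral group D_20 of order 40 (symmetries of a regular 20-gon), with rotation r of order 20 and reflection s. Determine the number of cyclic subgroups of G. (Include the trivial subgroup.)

Each element a generates a cyclic subgroup ⟨a⟩; distinct elements may generate the same one (a cyclic group of order d has φ(d) generators).
Cyclic subgroups by order — order 1: 1; order 2: 21; order 4: 1; order 5: 1; order 10: 1; order 20: 1.
Total: 26.

26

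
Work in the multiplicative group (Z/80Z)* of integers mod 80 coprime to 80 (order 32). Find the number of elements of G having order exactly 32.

No element of G has order 32 (even though 32 | 32).

0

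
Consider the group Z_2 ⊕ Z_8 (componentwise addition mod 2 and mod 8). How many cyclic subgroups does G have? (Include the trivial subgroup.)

Group the elements of G by the cyclic subgroup they generate; each cyclic subgroup of order d accounts for φ(d) elements.
Cyclic subgroups by order — order 1: 1; order 2: 3; order 4: 2; order 8: 2.
Total: 8.

8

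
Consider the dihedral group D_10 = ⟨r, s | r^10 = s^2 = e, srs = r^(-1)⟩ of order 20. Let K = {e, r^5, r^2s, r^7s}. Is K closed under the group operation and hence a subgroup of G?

|K| = 4 divides |G| = 20, consistent with Lagrange.
K contains the identity, every element's inverse is in K, and K is closed under ·: it is a subgroup.

Yes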